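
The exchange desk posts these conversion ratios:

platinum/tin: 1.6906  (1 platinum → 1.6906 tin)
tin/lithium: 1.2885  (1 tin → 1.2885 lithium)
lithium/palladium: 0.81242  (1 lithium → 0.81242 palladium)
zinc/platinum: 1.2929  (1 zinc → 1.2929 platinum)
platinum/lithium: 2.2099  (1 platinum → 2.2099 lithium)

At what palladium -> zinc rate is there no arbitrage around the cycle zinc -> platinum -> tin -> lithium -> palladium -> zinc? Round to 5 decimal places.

0.43705

Known legs of the cycle: 1.2929 × 1.6906 × 1.2885 × 0.81242 = 2.2880780203442658
For no arbitrage the full-cycle product must be 1, so the missing rate is 1 / 2.2880780203442658 ≈ 0.4370480.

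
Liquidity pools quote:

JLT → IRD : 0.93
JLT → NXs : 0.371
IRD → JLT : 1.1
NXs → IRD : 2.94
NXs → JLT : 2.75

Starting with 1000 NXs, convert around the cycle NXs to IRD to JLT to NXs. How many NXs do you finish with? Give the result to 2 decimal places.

1000 NXs × 2.94 = 2940 IRD
2940 IRD × 1.1 = 3234 JLT
3234 JLT × 0.371 = 1199.814 NXs

1199.81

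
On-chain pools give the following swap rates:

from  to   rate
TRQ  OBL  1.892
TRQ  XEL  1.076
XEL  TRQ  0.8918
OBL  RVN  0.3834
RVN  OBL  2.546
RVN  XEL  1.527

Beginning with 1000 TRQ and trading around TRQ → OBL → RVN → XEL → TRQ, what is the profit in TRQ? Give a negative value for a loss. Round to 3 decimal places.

-12.176

1000 TRQ × 1.892 = 1892 OBL
1892 OBL × 0.3834 = 725.3928 RVN
725.3928 RVN × 1.527 = 1107.6748056 XEL
1107.6748056 XEL × 0.8918 = 987.82439163408 TRQ
Net change: 987.82439163408 − 1000 = -12.17560836592 TRQ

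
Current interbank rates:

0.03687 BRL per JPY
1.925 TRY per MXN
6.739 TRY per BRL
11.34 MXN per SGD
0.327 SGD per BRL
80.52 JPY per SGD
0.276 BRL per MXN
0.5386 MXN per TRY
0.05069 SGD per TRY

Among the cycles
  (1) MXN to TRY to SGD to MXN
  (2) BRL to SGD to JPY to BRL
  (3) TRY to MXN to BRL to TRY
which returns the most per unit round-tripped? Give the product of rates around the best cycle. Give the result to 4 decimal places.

1.1065

(1) 1.925 × 0.05069 × 11.34 = 1.10654
(2) 0.327 × 80.52 × 0.03687 = 0.97079
(3) 0.5386 × 0.276 × 6.739 = 1.00178
Highest is cycle (1) at 1.1065 (>1, arbitrage).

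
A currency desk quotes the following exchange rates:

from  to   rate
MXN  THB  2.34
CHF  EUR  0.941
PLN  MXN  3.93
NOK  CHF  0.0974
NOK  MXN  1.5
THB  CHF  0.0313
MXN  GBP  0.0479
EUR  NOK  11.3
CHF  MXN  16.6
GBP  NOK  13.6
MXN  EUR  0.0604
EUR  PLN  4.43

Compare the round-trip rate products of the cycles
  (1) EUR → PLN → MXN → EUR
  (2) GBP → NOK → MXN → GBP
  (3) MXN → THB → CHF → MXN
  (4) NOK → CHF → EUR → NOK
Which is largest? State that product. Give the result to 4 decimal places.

1.2158

(1) 4.43 × 3.93 × 0.0604 = 1.05156
(2) 13.6 × 1.5 × 0.0479 = 0.97716
(3) 2.34 × 0.0313 × 16.6 = 1.21582
(4) 0.0974 × 0.941 × 11.3 = 1.03568
Highest is cycle (3) at 1.2158 (>1, arbitrage).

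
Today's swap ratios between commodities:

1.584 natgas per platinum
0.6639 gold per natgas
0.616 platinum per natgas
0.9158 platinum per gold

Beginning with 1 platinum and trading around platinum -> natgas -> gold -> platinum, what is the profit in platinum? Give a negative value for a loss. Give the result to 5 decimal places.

1 platinum × 1.584 = 1.584 natgas
1.584 natgas × 0.6639 = 1.0516176 gold
1.0516176 gold × 0.9158 = 0.96307139808 platinum
Net change: 0.96307139808 − 1 = -0.03692860192 platinum

-0.03693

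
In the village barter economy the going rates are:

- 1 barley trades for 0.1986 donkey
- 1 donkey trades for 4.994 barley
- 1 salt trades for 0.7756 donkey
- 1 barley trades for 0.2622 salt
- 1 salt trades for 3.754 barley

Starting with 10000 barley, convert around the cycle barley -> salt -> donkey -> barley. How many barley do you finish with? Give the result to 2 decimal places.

10000 barley × 0.2622 = 2622 salt
2622 salt × 0.7756 = 2033.6232 donkey
2033.6232 donkey × 4.994 = 10155.9142608 barley

10155.91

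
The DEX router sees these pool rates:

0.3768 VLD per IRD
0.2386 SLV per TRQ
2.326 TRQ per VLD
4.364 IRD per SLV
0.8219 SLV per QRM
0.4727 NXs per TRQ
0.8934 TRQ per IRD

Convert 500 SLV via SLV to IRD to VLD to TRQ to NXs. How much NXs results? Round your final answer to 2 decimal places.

903.98

500 SLV × 4.364 = 2182 IRD
2182 IRD × 0.3768 = 822.1776 VLD
822.1776 VLD × 2.326 = 1912.3850976 TRQ
1912.3850976 TRQ × 0.4727 = 903.98443563552 NXs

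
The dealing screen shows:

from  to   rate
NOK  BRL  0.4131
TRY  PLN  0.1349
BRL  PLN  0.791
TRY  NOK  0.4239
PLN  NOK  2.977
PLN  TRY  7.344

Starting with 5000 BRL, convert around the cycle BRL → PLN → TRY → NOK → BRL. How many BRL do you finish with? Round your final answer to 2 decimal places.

5000 BRL × 0.791 = 3955 PLN
3955 PLN × 7.344 = 29045.52 TRY
29045.52 TRY × 0.4239 = 12312.395928 NOK
12312.395928 NOK × 0.4131 = 5086.2507578568 BRL

5086.25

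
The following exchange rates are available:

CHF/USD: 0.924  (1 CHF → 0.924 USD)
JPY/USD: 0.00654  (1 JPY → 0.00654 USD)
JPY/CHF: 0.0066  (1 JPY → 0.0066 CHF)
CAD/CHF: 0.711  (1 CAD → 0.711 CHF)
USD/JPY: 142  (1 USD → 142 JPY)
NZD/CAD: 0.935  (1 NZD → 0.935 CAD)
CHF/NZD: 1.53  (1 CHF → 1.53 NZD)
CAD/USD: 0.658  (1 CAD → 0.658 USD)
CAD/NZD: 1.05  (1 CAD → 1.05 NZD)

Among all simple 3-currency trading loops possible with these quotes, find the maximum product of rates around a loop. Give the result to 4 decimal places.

CAD→CHF→NZD→CAD: 0.711 × 1.53 × 0.935 = 1.01712
USD→JPY→CHF→USD: 142 × 0.0066 × 0.924 = 0.86597
Maximum is CAD→CHF→NZD→CAD at 1.0171; arbitrage exists.

1.0171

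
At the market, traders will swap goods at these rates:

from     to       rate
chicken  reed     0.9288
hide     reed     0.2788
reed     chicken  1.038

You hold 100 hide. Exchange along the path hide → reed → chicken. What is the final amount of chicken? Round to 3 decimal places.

100 hide × 0.2788 = 27.88 reed
27.88 reed × 1.038 = 28.93944 chicken

28.939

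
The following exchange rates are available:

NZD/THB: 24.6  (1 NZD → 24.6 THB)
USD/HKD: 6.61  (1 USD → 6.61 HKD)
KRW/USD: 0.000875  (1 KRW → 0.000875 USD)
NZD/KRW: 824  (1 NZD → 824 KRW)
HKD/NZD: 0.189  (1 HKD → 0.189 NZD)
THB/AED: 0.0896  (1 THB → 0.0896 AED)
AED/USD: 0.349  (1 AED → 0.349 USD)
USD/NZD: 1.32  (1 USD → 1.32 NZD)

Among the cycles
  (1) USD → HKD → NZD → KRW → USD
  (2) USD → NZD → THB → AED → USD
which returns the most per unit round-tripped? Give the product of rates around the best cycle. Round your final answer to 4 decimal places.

1.0154

(1) 6.61 × 0.189 × 824 × 0.000875 = 0.90074
(2) 1.32 × 24.6 × 0.0896 × 0.349 = 1.01541
Highest is cycle (2) at 1.0154 (>1, arbitrage).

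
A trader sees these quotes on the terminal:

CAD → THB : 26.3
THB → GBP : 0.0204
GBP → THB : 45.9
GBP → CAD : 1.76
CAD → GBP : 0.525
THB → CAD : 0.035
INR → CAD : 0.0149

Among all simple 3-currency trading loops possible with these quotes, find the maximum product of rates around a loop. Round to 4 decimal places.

CAD→THB→GBP→CAD: 26.3 × 0.0204 × 1.76 = 0.94428
CAD→GBP→THB→CAD: 0.525 × 45.9 × 0.035 = 0.84341
Maximum is CAD→THB→GBP→CAD at 0.9443; no arbitrage — every cycle loses value.

0.9443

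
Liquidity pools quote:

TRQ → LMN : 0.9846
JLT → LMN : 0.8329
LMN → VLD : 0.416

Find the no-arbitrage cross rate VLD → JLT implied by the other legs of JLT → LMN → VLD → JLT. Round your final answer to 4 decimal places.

2.8861

Known legs of the cycle: 0.8329 × 0.416 = 0.3464864
For no arbitrage the full-cycle product must be 1, so the missing rate is 1 / 0.3464864 ≈ 2.886116.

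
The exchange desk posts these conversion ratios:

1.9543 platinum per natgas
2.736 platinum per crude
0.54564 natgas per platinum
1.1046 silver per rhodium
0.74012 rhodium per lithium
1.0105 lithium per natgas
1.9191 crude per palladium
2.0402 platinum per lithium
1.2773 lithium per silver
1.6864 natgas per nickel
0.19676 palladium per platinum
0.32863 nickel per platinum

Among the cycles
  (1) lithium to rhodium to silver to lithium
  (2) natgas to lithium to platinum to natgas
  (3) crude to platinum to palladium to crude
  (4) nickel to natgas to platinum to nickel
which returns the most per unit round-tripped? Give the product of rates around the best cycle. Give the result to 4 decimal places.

(1) 0.74012 × 1.1046 × 1.2773 = 1.04424
(2) 1.0105 × 2.0402 × 0.54564 = 1.12490
(3) 2.736 × 0.19676 × 1.9191 = 1.03312
(4) 1.6864 × 1.9543 × 0.32863 = 1.08308
Highest is cycle (2) at 1.1249 (>1, arbitrage).

1.1249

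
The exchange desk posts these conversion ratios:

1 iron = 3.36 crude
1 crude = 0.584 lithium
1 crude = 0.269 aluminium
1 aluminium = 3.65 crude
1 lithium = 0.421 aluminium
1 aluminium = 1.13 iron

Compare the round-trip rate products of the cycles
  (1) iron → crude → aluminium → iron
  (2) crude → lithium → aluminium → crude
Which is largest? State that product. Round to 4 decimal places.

1.0213

(1) 3.36 × 0.269 × 1.13 = 1.02134
(2) 0.584 × 0.421 × 3.65 = 0.89740
Highest is cycle (1) at 1.0213 (>1, arbitrage).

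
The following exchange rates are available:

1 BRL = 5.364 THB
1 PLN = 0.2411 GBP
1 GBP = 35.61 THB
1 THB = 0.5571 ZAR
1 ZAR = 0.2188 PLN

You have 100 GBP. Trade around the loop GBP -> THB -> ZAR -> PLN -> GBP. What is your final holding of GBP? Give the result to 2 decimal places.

100 GBP × 35.61 = 3561 THB
3561 THB × 0.5571 = 1983.8331 ZAR
1983.8331 ZAR × 0.2188 = 434.06268228 PLN
434.06268228 PLN × 0.2411 = 104.652512697708 GBP

104.65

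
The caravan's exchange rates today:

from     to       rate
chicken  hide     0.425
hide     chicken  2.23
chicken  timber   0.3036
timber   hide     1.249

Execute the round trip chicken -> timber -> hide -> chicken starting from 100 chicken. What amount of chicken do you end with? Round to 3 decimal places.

100 chicken × 0.3036 = 30.36 timber
30.36 timber × 1.249 = 37.91964 hide
37.91964 hide × 2.23 = 84.5607972 chicken

84.561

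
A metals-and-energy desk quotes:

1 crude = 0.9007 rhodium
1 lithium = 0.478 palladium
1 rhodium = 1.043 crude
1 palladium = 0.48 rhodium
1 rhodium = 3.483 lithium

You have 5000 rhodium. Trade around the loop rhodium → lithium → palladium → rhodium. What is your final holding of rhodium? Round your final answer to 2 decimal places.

3995.70

5000 rhodium × 3.483 = 17415 lithium
17415 lithium × 0.478 = 8324.37 palladium
8324.37 palladium × 0.48 = 3995.6976 rhodium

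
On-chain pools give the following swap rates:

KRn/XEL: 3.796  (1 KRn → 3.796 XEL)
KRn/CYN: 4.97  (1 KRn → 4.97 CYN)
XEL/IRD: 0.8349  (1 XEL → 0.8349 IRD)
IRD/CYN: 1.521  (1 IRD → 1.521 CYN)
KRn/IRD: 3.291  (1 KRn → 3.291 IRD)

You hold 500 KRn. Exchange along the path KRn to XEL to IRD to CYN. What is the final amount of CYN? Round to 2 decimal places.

500 KRn × 3.796 = 1898 XEL
1898 XEL × 0.8349 = 1584.6402 IRD
1584.6402 IRD × 1.521 = 2410.2377442 CYN

2410.24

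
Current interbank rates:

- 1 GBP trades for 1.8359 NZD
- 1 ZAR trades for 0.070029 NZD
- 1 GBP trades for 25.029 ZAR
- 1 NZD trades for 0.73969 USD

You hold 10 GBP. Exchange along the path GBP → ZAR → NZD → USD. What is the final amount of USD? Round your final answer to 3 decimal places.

12.965

10 GBP × 25.029 = 250.29 ZAR
250.29 ZAR × 0.070029 = 17.52755841 NZD
17.52755841 NZD × 0.73969 = 12.9649596802929 USD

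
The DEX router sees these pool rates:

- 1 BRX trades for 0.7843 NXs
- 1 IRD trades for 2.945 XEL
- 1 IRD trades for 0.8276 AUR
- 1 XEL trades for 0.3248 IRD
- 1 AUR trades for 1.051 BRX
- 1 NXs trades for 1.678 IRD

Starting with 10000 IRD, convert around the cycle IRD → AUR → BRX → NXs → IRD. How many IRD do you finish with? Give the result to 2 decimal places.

11447.15

10000 IRD × 0.8276 = 8276 AUR
8276 AUR × 1.051 = 8698.076 BRX
8698.076 BRX × 0.7843 = 6821.9010068 NXs
6821.9010068 NXs × 1.678 = 11447.1498894104 IRD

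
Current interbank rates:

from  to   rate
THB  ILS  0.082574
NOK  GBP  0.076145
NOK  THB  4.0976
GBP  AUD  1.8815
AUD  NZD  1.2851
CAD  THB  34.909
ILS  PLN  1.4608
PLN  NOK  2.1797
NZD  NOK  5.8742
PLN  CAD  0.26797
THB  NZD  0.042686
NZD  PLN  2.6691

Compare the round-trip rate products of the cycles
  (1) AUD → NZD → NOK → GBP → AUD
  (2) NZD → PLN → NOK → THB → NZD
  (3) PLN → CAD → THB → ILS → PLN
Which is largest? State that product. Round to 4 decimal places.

1.1284

(1) 1.2851 × 5.8742 × 0.076145 × 1.8815 = 1.08151
(2) 2.6691 × 2.1797 × 4.0976 × 0.042686 = 1.01760
(3) 0.26797 × 34.909 × 0.082574 × 1.4608 = 1.12839
Highest is cycle (3) at 1.1284 (>1, arbitrage).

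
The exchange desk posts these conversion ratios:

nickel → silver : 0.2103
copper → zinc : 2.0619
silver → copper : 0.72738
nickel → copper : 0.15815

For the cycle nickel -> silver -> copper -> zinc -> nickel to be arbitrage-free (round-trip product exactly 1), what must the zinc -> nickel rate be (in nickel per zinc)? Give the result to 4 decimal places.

Known legs of the cycle: 0.2103 × 0.72738 × 2.0619 = 0.3154047480666
For no arbitrage the full-cycle product must be 1, so the missing rate is 1 / 0.3154047480666 ≈ 3.170529.

3.1705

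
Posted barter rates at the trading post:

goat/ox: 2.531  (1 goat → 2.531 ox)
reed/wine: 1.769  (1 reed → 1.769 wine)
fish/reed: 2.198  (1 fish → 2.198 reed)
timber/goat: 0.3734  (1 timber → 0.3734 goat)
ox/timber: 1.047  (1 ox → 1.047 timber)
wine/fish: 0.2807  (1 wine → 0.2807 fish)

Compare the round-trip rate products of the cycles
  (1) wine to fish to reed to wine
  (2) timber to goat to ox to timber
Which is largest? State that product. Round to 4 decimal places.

1.0914

(1) 0.2807 × 2.198 × 1.769 = 1.09144
(2) 0.3734 × 2.531 × 1.047 = 0.98949
Highest is cycle (1) at 1.0914 (>1, arbitrage).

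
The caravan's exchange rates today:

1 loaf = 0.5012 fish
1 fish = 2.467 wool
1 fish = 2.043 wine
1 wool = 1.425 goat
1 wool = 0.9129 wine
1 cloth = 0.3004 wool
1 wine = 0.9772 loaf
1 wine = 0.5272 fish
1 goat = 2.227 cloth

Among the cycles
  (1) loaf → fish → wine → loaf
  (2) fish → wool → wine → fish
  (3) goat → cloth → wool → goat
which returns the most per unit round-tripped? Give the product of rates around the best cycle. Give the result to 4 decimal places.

(1) 0.5012 × 2.043 × 0.9772 = 1.00061
(2) 2.467 × 0.9129 × 0.5272 = 1.18732
(3) 2.227 × 0.3004 × 1.425 = 0.95331
Highest is cycle (2) at 1.1873 (>1, arbitrage).

1.1873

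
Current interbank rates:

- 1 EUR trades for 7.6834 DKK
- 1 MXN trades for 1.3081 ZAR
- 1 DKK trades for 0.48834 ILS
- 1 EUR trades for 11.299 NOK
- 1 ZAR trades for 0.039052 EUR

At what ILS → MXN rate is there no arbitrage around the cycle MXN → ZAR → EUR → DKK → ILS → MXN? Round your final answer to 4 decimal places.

5.2172

Known legs of the cycle: 1.3081 × 0.039052 × 7.6834 × 0.48834 = 0.1916725710603133872
For no arbitrage the full-cycle product must be 1, so the missing rate is 1 / 0.1916725710603133872 ≈ 5.217231.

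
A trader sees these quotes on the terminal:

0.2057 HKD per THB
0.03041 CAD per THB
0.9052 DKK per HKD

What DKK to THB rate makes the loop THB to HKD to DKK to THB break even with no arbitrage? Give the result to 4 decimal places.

Known legs of the cycle: 0.2057 × 0.9052 = 0.18619964
For no arbitrage the full-cycle product must be 1, so the missing rate is 1 / 0.18619964 ≈ 5.370580.

5.3706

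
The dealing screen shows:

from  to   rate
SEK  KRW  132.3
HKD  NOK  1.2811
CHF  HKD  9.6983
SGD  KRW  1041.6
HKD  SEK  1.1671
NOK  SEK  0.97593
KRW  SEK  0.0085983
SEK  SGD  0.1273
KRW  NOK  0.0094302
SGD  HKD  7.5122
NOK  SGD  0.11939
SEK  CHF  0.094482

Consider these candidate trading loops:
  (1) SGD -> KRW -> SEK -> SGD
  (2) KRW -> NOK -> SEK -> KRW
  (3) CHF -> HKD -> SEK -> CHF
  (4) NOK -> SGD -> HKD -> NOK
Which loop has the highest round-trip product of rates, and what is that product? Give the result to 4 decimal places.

(1) 1041.6 × 0.0085983 × 0.1273 = 1.14010
(2) 0.0094302 × 0.97593 × 132.3 = 1.21759
(3) 9.6983 × 1.1671 × 0.094482 = 1.06943
(4) 0.11939 × 7.5122 × 1.2811 = 1.14899
Highest is cycle (2) at 1.2176 (>1, arbitrage).

1.2176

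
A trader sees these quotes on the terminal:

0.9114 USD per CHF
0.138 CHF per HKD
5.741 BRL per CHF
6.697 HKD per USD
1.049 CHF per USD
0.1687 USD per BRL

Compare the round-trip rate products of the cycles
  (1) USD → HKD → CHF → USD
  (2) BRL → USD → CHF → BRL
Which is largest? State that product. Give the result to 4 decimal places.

(1) 6.697 × 0.138 × 0.9114 = 0.84230
(2) 0.1687 × 1.049 × 5.741 = 1.01596
Highest is cycle (2) at 1.0160 (>1, arbitrage).

1.0160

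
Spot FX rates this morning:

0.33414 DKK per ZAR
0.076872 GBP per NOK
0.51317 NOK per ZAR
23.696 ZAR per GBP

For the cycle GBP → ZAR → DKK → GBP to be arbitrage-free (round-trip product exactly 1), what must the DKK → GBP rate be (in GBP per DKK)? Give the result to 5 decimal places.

Known legs of the cycle: 23.696 × 0.33414 = 7.91778144
For no arbitrage the full-cycle product must be 1, so the missing rate is 1 / 7.91778144 ≈ 0.1262980.

0.12630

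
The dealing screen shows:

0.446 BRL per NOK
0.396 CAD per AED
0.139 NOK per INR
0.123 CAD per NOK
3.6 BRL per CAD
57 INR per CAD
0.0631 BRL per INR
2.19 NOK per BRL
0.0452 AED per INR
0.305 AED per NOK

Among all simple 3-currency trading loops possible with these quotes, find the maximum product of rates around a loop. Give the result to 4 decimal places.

AED→CAD→INR→AED: 0.396 × 57 × 0.0452 = 1.02025
INR→NOK→CAD→INR: 0.139 × 0.123 × 57 = 0.97453
BRL→NOK→CAD→BRL: 2.19 × 0.123 × 3.6 = 0.96973
Maximum is AED→CAD→INR→AED at 1.0203; arbitrage exists.

1.0203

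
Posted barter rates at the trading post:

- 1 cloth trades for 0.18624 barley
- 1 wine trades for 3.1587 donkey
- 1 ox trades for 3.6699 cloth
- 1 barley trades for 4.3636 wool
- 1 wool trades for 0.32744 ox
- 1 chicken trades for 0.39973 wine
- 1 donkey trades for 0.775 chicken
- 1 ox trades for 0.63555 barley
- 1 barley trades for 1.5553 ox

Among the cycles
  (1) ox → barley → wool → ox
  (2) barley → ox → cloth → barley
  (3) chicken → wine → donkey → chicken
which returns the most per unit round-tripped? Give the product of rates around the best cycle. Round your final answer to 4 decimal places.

1.0630

(1) 0.63555 × 4.3636 × 0.32744 = 0.90808
(2) 1.5553 × 3.6699 × 0.18624 = 1.06302
(3) 0.39973 × 3.1587 × 0.775 = 0.97854
Highest is cycle (2) at 1.0630 (>1, arbitrage).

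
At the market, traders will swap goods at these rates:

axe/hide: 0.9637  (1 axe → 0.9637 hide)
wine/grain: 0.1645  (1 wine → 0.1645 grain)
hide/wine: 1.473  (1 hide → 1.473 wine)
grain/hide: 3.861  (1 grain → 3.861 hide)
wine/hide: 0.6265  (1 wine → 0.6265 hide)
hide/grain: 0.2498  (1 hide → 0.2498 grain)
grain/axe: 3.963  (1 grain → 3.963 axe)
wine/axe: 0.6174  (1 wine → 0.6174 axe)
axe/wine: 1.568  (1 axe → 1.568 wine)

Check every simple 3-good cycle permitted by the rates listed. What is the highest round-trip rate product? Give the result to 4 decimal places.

wine→grain→axe→wine: 0.1645 × 3.963 × 1.568 = 1.02220
axe→hide→grain→axe: 0.9637 × 0.2498 × 3.963 = 0.95402
wine→grain→hide→wine: 0.1645 × 3.861 × 1.473 = 0.93555
wine→axe→hide→wine: 0.6174 × 0.9637 × 1.473 = 0.87642
Maximum is wine→grain→axe→wine at 1.0222; arbitrage exists.

1.0222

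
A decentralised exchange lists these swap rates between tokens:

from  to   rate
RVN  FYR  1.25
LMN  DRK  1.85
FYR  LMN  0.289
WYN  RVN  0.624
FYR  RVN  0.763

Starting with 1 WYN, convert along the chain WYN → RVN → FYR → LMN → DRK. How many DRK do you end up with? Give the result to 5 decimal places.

1 WYN × 0.624 = 0.624 RVN
0.624 RVN × 1.25 = 0.78 FYR
0.78 FYR × 0.289 = 0.22542 LMN
0.22542 LMN × 1.85 = 0.417027 DRK

0.41703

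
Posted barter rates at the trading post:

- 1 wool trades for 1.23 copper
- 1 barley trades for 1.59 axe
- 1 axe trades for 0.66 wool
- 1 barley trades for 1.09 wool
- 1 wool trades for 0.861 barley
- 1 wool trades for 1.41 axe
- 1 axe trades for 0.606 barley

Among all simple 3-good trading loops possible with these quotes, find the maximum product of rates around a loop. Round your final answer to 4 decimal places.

0.9314

axe→barley→wool→axe: 0.606 × 1.09 × 1.41 = 0.93136
axe→wool→barley→axe: 0.66 × 0.861 × 1.59 = 0.90353
Maximum is axe→barley→wool→axe at 0.9314; no arbitrage — every cycle loses value.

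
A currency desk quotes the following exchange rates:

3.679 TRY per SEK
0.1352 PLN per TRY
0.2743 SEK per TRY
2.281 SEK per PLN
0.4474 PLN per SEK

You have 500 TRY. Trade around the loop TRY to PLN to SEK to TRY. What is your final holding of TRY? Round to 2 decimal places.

500 TRY × 0.1352 = 67.6 PLN
67.6 PLN × 2.281 = 154.1956 SEK
154.1956 SEK × 3.679 = 567.2856124 TRY

567.29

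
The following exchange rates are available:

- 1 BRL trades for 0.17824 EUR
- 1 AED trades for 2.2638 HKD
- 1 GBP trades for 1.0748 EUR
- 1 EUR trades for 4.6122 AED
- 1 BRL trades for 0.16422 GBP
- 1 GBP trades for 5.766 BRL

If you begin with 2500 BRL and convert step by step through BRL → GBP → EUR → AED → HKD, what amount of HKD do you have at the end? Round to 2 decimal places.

4607.23

2500 BRL × 0.16422 = 410.55 GBP
410.55 GBP × 1.0748 = 441.25914 EUR
441.25914 EUR × 4.6122 = 2035.175405508 AED
2035.175405508 AED × 2.2638 = 4607.2300829890104 HKD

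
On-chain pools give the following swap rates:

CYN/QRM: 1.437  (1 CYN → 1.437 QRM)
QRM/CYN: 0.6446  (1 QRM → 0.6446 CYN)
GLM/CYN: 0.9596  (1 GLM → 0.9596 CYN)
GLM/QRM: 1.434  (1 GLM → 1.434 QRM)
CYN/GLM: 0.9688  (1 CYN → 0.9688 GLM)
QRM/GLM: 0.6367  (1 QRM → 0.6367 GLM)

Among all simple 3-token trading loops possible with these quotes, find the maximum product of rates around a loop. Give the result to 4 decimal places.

0.8955

CYN→GLM→QRM→CYN: 0.9688 × 1.434 × 0.6446 = 0.89552
CYN→QRM→GLM→CYN: 1.437 × 0.6367 × 0.9596 = 0.87797
Maximum is CYN→GLM→QRM→CYN at 0.8955; no arbitrage — every cycle loses value.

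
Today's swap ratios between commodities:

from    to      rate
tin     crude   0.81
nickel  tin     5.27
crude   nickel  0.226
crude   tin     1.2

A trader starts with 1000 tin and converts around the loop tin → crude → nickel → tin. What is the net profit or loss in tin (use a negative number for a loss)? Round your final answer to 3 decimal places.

-35.274

1000 tin × 0.81 = 810 crude
810 crude × 0.226 = 183.06 nickel
183.06 nickel × 5.27 = 964.7262 tin
Net change: 964.7262 − 1000 = -35.2738 tin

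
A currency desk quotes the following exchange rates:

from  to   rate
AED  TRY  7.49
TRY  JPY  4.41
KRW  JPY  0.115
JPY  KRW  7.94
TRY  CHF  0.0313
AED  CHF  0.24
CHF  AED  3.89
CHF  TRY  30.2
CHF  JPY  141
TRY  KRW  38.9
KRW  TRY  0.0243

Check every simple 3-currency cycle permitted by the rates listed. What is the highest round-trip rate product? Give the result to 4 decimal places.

TRY→CHF→AED→TRY: 0.0313 × 3.89 × 7.49 = 0.91196
KRW→TRY→JPY→KRW: 0.0243 × 4.41 × 7.94 = 0.85087
Maximum is TRY→CHF→AED→TRY at 0.9120; no arbitrage — every cycle loses value.

0.9120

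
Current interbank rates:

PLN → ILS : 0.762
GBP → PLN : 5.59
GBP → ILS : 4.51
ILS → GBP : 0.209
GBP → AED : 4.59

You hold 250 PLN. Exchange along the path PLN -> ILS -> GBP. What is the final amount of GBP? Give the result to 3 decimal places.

39.815

250 PLN × 0.762 = 190.5 ILS
190.5 ILS × 0.209 = 39.8145 GBP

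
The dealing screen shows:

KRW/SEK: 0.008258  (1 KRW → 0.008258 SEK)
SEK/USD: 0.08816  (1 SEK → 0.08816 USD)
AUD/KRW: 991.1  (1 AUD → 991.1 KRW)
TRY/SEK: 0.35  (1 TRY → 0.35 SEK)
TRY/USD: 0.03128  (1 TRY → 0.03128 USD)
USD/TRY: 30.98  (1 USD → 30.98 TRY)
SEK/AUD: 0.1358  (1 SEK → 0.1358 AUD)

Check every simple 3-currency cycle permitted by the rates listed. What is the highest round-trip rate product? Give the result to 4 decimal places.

SEK→AUD→KRW→SEK: 0.1358 × 991.1 × 0.008258 = 1.11146
SEK→USD→TRY→SEK: 0.08816 × 30.98 × 0.35 = 0.95592
Maximum is SEK→AUD→KRW→SEK at 1.1115; arbitrage exists.

1.1115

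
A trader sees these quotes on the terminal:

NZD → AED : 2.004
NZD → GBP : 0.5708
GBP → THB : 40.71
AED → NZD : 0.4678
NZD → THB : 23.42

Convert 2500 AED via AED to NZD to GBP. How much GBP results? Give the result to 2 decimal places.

667.55

2500 AED × 0.4678 = 1169.5 NZD
1169.5 NZD × 0.5708 = 667.5506 GBP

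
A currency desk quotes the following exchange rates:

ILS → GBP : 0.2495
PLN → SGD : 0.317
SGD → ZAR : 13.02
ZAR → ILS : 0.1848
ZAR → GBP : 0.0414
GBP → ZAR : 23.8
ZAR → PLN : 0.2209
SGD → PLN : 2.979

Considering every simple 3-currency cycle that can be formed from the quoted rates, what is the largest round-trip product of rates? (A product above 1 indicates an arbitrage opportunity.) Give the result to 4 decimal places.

1.0974

ZAR→ILS→GBP→ZAR: 0.1848 × 0.2495 × 23.8 = 1.09736
ZAR→PLN→SGD→ZAR: 0.2209 × 0.317 × 13.02 = 0.91173
Maximum is ZAR→ILS→GBP→ZAR at 1.0974; arbitrage exists.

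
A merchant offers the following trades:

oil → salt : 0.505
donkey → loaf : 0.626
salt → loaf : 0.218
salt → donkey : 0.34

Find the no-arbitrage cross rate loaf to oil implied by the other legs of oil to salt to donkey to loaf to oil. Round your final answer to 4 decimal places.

9.3037

Known legs of the cycle: 0.505 × 0.34 × 0.626 = 0.1074842
For no arbitrage the full-cycle product must be 1, so the missing rate is 1 / 0.1074842 ≈ 9.303693.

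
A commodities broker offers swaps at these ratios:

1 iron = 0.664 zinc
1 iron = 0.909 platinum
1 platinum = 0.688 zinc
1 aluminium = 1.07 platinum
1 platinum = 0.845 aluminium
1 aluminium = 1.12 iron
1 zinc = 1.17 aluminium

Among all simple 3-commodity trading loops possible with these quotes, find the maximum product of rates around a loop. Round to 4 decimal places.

0.8701

aluminium→iron→zinc→aluminium: 1.12 × 0.664 × 1.17 = 0.87011
aluminium→platinum→zinc→aluminium: 1.07 × 0.688 × 1.17 = 0.86131
aluminium→iron→platinum→aluminium: 1.12 × 0.909 × 0.845 = 0.86028
Maximum is aluminium→iron→zinc→aluminium at 0.8701; no arbitrage — every cycle loses value.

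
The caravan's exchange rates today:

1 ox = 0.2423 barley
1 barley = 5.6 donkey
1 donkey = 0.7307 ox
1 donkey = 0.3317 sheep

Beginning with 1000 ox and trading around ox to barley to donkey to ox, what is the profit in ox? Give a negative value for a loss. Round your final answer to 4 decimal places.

-8.5278

1000 ox × 0.2423 = 242.3 barley
242.3 barley × 5.6 = 1356.88 donkey
1356.88 donkey × 0.7307 = 991.472216 ox
Net change: 991.472216 − 1000 = -8.527784 ox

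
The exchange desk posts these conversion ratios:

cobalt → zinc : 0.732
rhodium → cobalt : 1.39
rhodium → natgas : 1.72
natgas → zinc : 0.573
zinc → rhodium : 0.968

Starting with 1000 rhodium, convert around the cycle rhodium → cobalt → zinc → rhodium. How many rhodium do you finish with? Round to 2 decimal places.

1000 rhodium × 1.39 = 1390 cobalt
1390 cobalt × 0.732 = 1017.48 zinc
1017.48 zinc × 0.968 = 984.92064 rhodium

984.92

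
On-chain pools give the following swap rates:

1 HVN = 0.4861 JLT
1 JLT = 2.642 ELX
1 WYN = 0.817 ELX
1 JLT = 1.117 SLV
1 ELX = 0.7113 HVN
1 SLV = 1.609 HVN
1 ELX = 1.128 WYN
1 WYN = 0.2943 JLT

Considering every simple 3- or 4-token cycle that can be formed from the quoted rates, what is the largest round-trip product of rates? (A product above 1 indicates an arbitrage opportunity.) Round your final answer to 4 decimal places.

0.9135

JLT→ELX→HVN→JLT: 2.642 × 0.7113 × 0.4861 = 0.91351
WYN→JLT→ELX→WYN: 0.2943 × 2.642 × 1.128 = 0.87707
SLV→HVN→JLT→SLV: 1.609 × 0.4861 × 1.117 = 0.87364
Maximum is JLT→ELX→HVN→JLT at 0.9135; no arbitrage — every cycle loses value.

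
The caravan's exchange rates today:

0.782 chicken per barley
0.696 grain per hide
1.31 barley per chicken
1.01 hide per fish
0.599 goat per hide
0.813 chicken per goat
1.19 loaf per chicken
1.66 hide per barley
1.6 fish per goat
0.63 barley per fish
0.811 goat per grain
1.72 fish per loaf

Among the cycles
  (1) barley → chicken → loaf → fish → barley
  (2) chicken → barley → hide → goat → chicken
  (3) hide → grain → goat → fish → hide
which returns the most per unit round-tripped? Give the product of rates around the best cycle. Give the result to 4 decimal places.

(1) 0.782 × 1.19 × 1.72 × 0.63 = 1.00838
(2) 1.31 × 1.66 × 0.599 × 0.813 = 1.05900
(3) 0.696 × 0.811 × 1.6 × 1.01 = 0.91216
Highest is cycle (2) at 1.0590 (>1, arbitrage).

1.0590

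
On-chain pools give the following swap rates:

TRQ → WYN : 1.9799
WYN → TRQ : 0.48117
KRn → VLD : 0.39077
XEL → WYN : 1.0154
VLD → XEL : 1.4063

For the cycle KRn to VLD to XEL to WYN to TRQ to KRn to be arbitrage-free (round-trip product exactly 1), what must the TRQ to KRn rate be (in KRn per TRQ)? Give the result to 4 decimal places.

Known legs of the cycle: 0.39077 × 1.4063 × 1.0154 × 0.48117 = 0.268494190293297318
For no arbitrage the full-cycle product must be 1, so the missing rate is 1 / 0.268494190293297318 ≈ 3.724475.

3.7245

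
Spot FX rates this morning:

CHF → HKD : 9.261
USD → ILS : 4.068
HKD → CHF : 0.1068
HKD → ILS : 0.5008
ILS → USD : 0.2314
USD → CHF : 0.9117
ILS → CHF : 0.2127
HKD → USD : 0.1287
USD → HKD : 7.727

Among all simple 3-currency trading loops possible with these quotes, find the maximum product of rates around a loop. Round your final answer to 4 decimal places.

CHF→HKD→USD→CHF: 9.261 × 0.1287 × 0.9117 = 1.08665
CHF→HKD→ILS→CHF: 9.261 × 0.5008 × 0.2127 = 0.98648
USD→HKD→ILS→USD: 7.727 × 0.5008 × 0.2314 = 0.89544
Maximum is CHF→HKD→USD→CHF at 1.0866; arbitrage exists.

1.0866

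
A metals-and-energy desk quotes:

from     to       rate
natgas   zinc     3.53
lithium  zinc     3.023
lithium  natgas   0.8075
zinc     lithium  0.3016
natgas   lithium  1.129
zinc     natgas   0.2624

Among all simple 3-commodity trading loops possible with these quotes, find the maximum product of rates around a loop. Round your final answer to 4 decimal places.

0.8956

natgas→lithium→zinc→natgas: 1.129 × 3.023 × 0.2624 = 0.89556
natgas→zinc→lithium→natgas: 3.53 × 0.3016 × 0.8075 = 0.85970
Maximum is natgas→lithium→zinc→natgas at 0.8956; no arbitrage — every cycle loses value.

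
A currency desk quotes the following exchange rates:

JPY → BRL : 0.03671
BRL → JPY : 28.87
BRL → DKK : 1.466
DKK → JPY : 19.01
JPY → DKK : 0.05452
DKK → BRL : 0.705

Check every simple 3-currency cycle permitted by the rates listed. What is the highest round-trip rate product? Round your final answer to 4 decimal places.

1.1097

JPY→DKK→BRL→JPY: 0.05452 × 0.705 × 28.87 = 1.10966
JPY→BRL→DKK→JPY: 0.03671 × 1.466 × 19.01 = 1.02306
Maximum is JPY→DKK→BRL→JPY at 1.1097; arbitrage exists.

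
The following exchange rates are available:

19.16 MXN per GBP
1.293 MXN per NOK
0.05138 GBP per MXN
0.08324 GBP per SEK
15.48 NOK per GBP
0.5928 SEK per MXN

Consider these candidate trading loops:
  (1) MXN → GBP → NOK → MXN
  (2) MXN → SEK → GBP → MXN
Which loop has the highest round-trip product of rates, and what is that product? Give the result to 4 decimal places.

(1) 0.05138 × 15.48 × 1.293 = 1.02840
(2) 0.5928 × 0.08324 × 19.16 = 0.94544
Highest is cycle (1) at 1.0284 (>1, arbitrage).

1.0284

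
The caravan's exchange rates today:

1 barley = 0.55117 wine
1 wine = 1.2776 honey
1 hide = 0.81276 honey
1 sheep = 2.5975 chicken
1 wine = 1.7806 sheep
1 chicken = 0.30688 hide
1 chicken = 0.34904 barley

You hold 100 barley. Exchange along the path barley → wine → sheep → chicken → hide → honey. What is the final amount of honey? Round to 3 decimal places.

100 barley × 0.55117 = 55.117 wine
55.117 wine × 1.7806 = 98.1413302 sheep
98.1413302 sheep × 2.5975 = 254.9221051945 chicken
254.9221051945 chicken × 0.30688 = 78.23049564208816 hide
78.23049564208816 hide × 0.81276 = 63.5826176380635729216 honey

63.583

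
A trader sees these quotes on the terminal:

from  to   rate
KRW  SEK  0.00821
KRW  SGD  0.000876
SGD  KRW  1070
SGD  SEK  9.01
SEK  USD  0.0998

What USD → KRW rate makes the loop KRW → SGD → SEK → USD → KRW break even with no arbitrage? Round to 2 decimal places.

1269.52

Known legs of the cycle: 0.000876 × 9.01 × 0.0998 = 0.000787697448
For no arbitrage the full-cycle product must be 1, so the missing rate is 1 / 0.000787697448 ≈ 1269.5230.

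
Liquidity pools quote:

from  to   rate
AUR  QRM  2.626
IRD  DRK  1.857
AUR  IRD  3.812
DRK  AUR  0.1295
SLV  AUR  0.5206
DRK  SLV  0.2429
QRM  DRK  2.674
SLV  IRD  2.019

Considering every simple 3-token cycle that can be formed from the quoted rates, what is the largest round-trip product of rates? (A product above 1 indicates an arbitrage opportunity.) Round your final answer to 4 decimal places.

0.9167

AUR→IRD→DRK→AUR: 3.812 × 1.857 × 0.1295 = 0.91672
IRD→DRK→SLV→IRD: 1.857 × 0.2429 × 2.019 = 0.91070
AUR→QRM→DRK→AUR: 2.626 × 2.674 × 0.1295 = 0.90934
Maximum is AUR→IRD→DRK→AUR at 0.9167; no arbitrage — every cycle loses value.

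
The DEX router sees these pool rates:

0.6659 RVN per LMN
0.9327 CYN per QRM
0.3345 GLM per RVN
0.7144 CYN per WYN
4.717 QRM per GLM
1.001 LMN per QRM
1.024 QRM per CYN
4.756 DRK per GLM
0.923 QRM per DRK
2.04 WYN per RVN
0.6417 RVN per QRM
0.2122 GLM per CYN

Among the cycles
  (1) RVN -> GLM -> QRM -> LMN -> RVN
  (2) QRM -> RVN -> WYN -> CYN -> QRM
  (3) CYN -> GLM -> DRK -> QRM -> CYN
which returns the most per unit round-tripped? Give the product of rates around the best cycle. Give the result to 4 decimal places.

1.0517

(1) 0.3345 × 4.717 × 1.001 × 0.6659 = 1.05173
(2) 0.6417 × 2.04 × 0.7144 × 1.024 = 0.95764
(3) 0.2122 × 4.756 × 0.923 × 0.9327 = 0.86882
Highest is cycle (1) at 1.0517 (>1, arbitrage).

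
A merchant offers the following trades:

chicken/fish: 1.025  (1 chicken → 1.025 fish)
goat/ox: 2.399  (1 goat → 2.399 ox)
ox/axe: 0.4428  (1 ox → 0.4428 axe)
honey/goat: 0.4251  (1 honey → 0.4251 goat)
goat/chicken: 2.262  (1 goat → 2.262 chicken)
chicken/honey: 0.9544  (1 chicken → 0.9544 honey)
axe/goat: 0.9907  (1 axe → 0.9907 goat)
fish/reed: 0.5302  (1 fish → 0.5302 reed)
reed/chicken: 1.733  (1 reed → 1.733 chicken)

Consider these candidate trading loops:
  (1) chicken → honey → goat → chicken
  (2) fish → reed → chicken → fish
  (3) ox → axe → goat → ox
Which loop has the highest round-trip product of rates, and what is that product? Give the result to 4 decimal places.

1.0524

(1) 0.9544 × 0.4251 × 2.262 = 0.91773
(2) 0.5302 × 1.733 × 1.025 = 0.94181
(3) 0.4428 × 0.9907 × 2.399 = 1.05240
Highest is cycle (3) at 1.0524 (>1, arbitrage).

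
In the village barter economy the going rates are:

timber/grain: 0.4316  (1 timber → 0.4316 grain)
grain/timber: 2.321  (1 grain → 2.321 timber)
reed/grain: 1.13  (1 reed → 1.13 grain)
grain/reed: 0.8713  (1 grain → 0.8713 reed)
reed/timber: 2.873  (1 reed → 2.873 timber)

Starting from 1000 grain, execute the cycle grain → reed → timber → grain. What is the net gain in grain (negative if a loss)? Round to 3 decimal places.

80.400

1000 grain × 0.8713 = 871.3 reed
871.3 reed × 2.873 = 2503.2449 timber
2503.2449 timber × 0.4316 = 1080.40049884 grain
Net change: 1080.40049884 − 1000 = 80.40049884 grain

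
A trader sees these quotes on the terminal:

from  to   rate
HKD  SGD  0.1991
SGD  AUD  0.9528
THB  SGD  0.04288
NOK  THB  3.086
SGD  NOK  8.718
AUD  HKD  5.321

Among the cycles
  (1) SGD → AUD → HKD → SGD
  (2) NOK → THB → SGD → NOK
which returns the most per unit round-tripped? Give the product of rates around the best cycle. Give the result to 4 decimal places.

1.1536

(1) 0.9528 × 5.321 × 0.1991 = 1.00941
(2) 3.086 × 0.04288 × 8.718 = 1.15363
Highest is cycle (2) at 1.1536 (>1, arbitrage).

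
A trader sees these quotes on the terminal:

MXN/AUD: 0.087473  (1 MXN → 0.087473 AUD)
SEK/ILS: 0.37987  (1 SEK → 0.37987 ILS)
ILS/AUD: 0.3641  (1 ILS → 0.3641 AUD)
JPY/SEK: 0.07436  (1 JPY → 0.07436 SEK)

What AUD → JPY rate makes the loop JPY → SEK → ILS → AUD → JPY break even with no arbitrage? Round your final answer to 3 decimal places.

Known legs of the cycle: 0.07436 × 0.37987 × 0.3641 = 0.01028478119812
For no arbitrage the full-cycle product must be 1, so the missing rate is 1 / 0.01028478119812 ≈ 97.23104.

97.231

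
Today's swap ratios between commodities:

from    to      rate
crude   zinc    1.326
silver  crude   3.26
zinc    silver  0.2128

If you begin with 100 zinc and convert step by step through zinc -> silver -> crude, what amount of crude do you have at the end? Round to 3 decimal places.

100 zinc × 0.2128 = 21.28 silver
21.28 silver × 3.26 = 69.3728 crude

69.373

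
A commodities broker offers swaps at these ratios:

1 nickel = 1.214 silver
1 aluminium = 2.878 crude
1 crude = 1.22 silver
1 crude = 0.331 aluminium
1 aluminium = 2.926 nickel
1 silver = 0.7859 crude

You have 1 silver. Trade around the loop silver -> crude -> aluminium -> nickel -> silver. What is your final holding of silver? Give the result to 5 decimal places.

1 silver × 0.7859 = 0.7859 crude
0.7859 crude × 0.331 = 0.2601329 aluminium
0.2601329 aluminium × 2.926 = 0.7611488654 nickel
0.7611488654 nickel × 1.214 = 0.9240347225956 silver

0.92403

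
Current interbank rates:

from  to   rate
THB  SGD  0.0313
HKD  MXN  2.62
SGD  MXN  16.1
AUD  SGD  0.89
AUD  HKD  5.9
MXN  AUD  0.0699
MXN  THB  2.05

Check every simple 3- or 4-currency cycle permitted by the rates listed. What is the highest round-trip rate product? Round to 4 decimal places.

MXN→AUD→HKD→MXN: 0.0699 × 5.9 × 2.62 = 1.08051
MXN→THB→SGD→MXN: 2.05 × 0.0313 × 16.1 = 1.03306
MXN→AUD→SGD→MXN: 0.0699 × 0.89 × 16.1 = 1.00160
Maximum is MXN→AUD→HKD→MXN at 1.0805; arbitrage exists.

1.0805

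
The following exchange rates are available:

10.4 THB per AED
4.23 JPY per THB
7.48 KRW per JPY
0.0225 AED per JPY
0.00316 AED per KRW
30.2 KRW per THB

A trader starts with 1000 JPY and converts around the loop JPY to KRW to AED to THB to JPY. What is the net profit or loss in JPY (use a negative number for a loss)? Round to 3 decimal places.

39.830

1000 JPY × 7.48 = 7480 KRW
7480 KRW × 0.00316 = 23.6368 AED
23.6368 AED × 10.4 = 245.82272 THB
245.82272 THB × 4.23 = 1039.8301056 JPY
Net change: 1039.8301056 − 1000 = 39.8301056 JPY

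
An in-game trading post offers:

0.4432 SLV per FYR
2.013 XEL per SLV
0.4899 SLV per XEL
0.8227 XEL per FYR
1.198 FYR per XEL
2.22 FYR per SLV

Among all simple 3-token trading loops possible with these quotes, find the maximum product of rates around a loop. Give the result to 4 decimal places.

1.0688

FYR→SLV→XEL→FYR: 0.4432 × 2.013 × 1.198 = 1.06881
FYR→XEL→SLV→FYR: 0.8227 × 0.4899 × 2.22 = 0.89475
Maximum is FYR→SLV→XEL→FYR at 1.0688; arbitrage exists.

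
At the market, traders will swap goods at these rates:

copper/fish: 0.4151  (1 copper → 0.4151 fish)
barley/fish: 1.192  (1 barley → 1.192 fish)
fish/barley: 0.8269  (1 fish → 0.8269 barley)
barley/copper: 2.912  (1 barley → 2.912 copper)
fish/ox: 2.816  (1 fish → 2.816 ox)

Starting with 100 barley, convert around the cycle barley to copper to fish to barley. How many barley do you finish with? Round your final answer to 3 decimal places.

99.953

100 barley × 2.912 = 291.2 copper
291.2 copper × 0.4151 = 120.87712 fish
120.87712 fish × 0.8269 = 99.953290528 barley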